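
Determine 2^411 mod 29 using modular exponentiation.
Using Fermat: 2^{28} ≡ 1 (mod 29). 411 ≡ 19 (mod 28). So 2^{411} ≡ 2^{19} ≡ 26 (mod 29)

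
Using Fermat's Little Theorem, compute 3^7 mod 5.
By Fermat: 3^{4} ≡ 1 mod 5. So 3^{7} = 3^{4} · 3^{3} ≡ 3^{3} ≡ 2 mod 5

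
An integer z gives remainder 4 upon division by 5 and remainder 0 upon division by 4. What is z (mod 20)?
M = 5 × 4 = 20. M₁ = 4, y₁ ≡ 4 (mod 5). M₂ = 5, y₂ ≡ 1 (mod 4). z = 4×4×4 + 0×5×1 ≡ 4 (mod 20)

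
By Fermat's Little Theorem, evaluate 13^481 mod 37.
By Fermat: 13^{36} ≡ 1 (mod 37). 481 ≡ 13 (mod 36). So 13^{481} ≡ 13^{13} ≡ 19 (mod 37)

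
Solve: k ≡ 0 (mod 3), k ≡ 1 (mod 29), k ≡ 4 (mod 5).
M = 3 × 29 × 5 = 435. M₁ = 145, y₁ ≡ 1 (mod 3). M₂ = 15, y₂ ≡ 2 (mod 29). M₃ = 87, y₃ ≡ 3 (mod 5). k = 0×145×1 + 1×15×2 + 4×87×3 ≡ 204 (mod 435)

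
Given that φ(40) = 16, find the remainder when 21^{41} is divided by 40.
By Euler: 21^{16} ≡ 1 (mod 40) since gcd(21, 40) = 1. 41 = 2×16 + 9. So 21^{41} ≡ 21^{9} ≡ 21 (mod 40)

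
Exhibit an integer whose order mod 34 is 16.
3 has order 16 mod 34 since 3^{16} ≡ 1 (mod 34) and no smaller power works.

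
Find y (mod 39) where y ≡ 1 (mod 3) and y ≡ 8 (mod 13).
M = 3 × 13 = 39. M₁ = 13, y₁ ≡ 1 (mod 3). M₂ = 3, y₂ ≡ 9 (mod 13). y = 1×13×1 + 8×3×9 ≡ 34 (mod 39)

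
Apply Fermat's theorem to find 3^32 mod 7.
By Fermat: 3^{6} ≡ 1 mod 7. 32 = 5×6 + 2. So 3^{32} ≡ 3^{2} ≡ 2 mod 7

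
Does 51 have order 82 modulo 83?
51^{41} ≡ 1 mod 83 and 41 < 82, so ord_83(51) = 41 ≠ 82 and 51 is not a primitive root.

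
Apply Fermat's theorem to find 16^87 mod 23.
By Fermat: 16^{22} ≡ 1 mod 23. 87 = 3×22 + 21. So 16^{87} ≡ 16^{21} ≡ 13 mod 23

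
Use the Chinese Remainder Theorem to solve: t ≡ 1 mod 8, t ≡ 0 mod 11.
M = 8 × 11 = 88. M₁ = 11, y₁ ≡ 3 mod 8. M₂ = 8, y₂ ≡ 7 mod 11. t = 1×11×3 + 0×8×7 ≡ 33 mod 88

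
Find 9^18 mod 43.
By repeated squaring mod 43: 9^{1}≡9, 9^{2}≡38, 9^{4}≡25, 9^{8}≡23, 9^{16}≡13. Then 9^{18} = 9^{16+2} ≡ 13 × 38 ≡ 21 mod 43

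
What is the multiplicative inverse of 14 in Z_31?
Since 31 is prime, by Fermat 14^(-1) ≡ 14^{29} ≡ 20 mod 31. Verify: 14 × 20 = 280 ≡ 1 mod 31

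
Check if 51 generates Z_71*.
51^{14} ≡ 1 (mod 71) and 14 < 70, so ord_71(51) = 14 ≠ 70 and 51 is not a primitive root.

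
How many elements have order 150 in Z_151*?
There are φ(151-1) = φ(150) = 40 primitive roots modulo 151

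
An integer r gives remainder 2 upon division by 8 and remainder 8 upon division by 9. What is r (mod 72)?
M = 8 × 9 = 72. M₁ = 9, y₁ ≡ 1 (mod 8). M₂ = 8, y₂ ≡ 8 (mod 9). r = 2×9×1 + 8×8×8 ≡ 26 (mod 72)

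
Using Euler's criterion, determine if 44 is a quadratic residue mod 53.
By Euler's criterion: 44^{26} ≡ 1 (mod 53). Since this equals 1, 44 is a QR.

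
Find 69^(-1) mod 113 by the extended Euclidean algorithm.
Extended GCD: 69(-18) + 113(11) = 1. So 69^(-1) ≡ -18 ≡ 95 mod 113. Verify: 69 × 95 = 6555 ≡ 1 mod 113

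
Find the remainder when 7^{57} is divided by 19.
By Fermat: 7^{18} ≡ 1 mod 19. 57 = 3×18 + 3. So 7^{57} ≡ 7^{3} ≡ 1 mod 19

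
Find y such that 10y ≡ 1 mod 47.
Since 47 is prime, by Fermat 10^(-1) ≡ 10^{45} ≡ 33 mod 47. Verify: 10 × 33 = 330 ≡ 1 mod 47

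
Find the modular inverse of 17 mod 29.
Since 29 is prime, by Fermat 17^(-1) ≡ 17^{27} ≡ 12 mod 29. Verify: 17 × 12 = 204 ≡ 1 mod 29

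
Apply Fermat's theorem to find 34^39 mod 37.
By Fermat: 34^{36} ≡ 1 mod 37. So 34^{39} = 34^{36} · 34^{3} ≡ 34^{3} ≡ 10 mod 37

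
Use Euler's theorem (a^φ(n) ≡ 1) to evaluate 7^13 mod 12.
By Euler: 7^{4} ≡ 1 (mod 12) since gcd(7, 12) = 1. 13 = 3×4 + 1. So 7^{13} ≡ 7^{1} ≡ 7 (mod 12)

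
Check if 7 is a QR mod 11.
By Euler's criterion: 7^{5} ≡ 10 mod 11. Since this equals -1 (≡ 10), 7 is not a QR.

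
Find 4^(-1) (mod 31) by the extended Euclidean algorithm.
Extended GCD: 4(8) + 31(-1) = 1. So 4^(-1) ≡ 8 (mod 31). Verify: 4 × 8 = 32 ≡ 1 (mod 31)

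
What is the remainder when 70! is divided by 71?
By Wilson's theorem, (70)! ≡ -1 ≡ 70 (mod 71)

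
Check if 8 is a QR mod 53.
By Euler's criterion: 8^{26} ≡ 52 (mod 53). Since this equals -1 (≡ 52), 8 is not a QR.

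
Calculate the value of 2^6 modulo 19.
By repeated squaring (mod 19): 2^{1}≡2, 2^{2}≡4, 2^{4}≡16. Then 2^{6} = 2^{4+2} ≡ 16 × 4 ≡ 7 (mod 19)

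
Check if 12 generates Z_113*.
ord_113(12) divides 112. For each prime q|112: 12^{56}≡112, 12^{16}≡106, none ≡ 1. So 12 has order 112 and is a primitive root mod 113.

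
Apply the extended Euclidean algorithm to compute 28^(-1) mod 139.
Extended GCD: 28(5) + 139(-1) = 1. So 28^(-1) ≡ 5 mod 139. Verify: 28 × 5 = 140 ≡ 1 mod 139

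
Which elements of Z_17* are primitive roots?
There are φ(16) = 8 primitive roots mod 17: {3, 5, 6, 7, 10, 11, 12, 14}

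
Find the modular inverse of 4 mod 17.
Since 17 is prime, by Fermat 4^(-1) ≡ 4^{15} ≡ 13 (mod 17). Verify: 4 × 13 = 52 ≡ 1 (mod 17)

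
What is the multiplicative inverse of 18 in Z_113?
Since 113 is prime, by Fermat 18^(-1) ≡ 18^{111} ≡ 44 mod 113. Verify: 18 × 44 = 792 ≡ 1 mod 113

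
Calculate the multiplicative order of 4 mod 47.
Powers of 4 mod 47: 4^1≡4, 4^2≡16, 4^3≡17, 4^4≡21, 4^5≡37, 4^6≡7, 4^7≡28, 4^8≡18, 4^9≡25, 4^10≡6, 4^11≡24, 4^12≡2, 4^13≡8, 4^14≡32, 4^15≡34, 4^16≡42, 4^17≡27, 4^18≡14, 4^19≡9, 4^20≡36, 4^21≡3, 4^22≡12, 4^23≡1. So the order of 4 is 23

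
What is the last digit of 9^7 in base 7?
Using Fermat: 9^{6} ≡ 1 (mod 7). 7 ≡ 1 (mod 6). So 9^{7} ≡ 9^{1} ≡ 2 (mod 7)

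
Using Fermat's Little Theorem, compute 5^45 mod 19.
By Fermat: 5^{18} ≡ 1 (mod 19). 45 = 2×18 + 9. So 5^{45} ≡ 5^{9} ≡ 1 (mod 19)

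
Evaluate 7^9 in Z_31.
By repeated squaring mod 31: 7^{1}≡7, 7^{2}≡18, 7^{4}≡14, 7^{8}≡10. Then 7^{9} = 7^{8+1} ≡ 10 × 7 ≡ 8 mod 31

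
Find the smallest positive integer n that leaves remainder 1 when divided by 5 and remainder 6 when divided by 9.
M = 5 × 9 = 45. M₁ = 9, y₁ ≡ 4 mod 5. M₂ = 5, y₂ ≡ 2 mod 9. n = 1×9×4 + 6×5×2 ≡ 6 mod 45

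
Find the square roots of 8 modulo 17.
The square roots of 8 mod 17 are 12 and 5. Verify: 12² = 144 ≡ 8 (mod 17)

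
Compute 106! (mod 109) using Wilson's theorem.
(108)! = (106)! × (107) × (108) ≡ -1 (mod 109). So (106)! ≡ -1 × [(108)(107)]^(-1) ≡ 54 (mod 109)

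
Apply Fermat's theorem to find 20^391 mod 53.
By Fermat: 20^{52} ≡ 1 mod 53. 391 ≡ 27 mod 52. So 20^{391} ≡ 20^{27} ≡ 33 mod 53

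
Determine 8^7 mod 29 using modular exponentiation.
By repeated squaring mod 29: 8^{1}≡8, 8^{2}≡6, 8^{4}≡7. Then 8^{7} = 8^{4+2+1} ≡ 7 × 6 × 8 ≡ 17 mod 29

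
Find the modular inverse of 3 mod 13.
Since 13 is prime, by Fermat 3^(-1) ≡ 3^{11} ≡ 9 mod 13. Verify: 3 × 9 = 27 ≡ 1 mod 13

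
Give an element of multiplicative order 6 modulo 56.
39 has order 6 mod 56 since 39^{6} ≡ 1 (mod 56) and no smaller power works.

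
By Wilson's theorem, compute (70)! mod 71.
By Wilson's theorem, (70)! ≡ -1 ≡ 70 mod 71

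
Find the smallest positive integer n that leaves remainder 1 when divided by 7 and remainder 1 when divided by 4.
M = 7 × 4 = 28. M₁ = 4, y₁ ≡ 2 (mod 7). M₂ = 7, y₂ ≡ 3 (mod 4). n = 1×4×2 + 1×7×3 ≡ 1 (mod 28)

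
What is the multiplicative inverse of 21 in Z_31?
Since 31 is prime, by Fermat 21^(-1) ≡ 21^{29} ≡ 3 mod 31. Verify: 21 × 3 = 63 ≡ 1 mod 31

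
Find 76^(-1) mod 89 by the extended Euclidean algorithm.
Extended GCD: 76(41) + 89(-35) = 1. So 76^(-1) ≡ 41 mod 89. Verify: 76 × 41 = 3116 ≡ 1 mod 89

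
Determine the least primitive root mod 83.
g = 2. Powers: [2, 4, 8, 16, 32, 64, 45, 7, 14, ...] generates all 82 non-zero residues.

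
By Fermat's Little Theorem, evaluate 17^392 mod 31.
By Fermat: 17^{30} ≡ 1 (mod 31). 392 ≡ 2 (mod 30). So 17^{392} ≡ 17^{2} ≡ 10 (mod 31)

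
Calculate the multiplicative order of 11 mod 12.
Powers of 11 mod 12: 11^1≡11, 11^2≡1. So the order of 11 is 2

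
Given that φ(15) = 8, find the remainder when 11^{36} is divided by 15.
By Euler: 11^{8} ≡ 1 (mod 15) since gcd(11, 15) = 1. 36 = 4×8 + 4. So 11^{36} ≡ 11^{4} ≡ 1 (mod 15)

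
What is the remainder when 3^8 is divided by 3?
By repeated squaring (mod 3): 3^{1}≡0, 3^{2}≡0, 3^{4}≡0, 3^{8}≡0. So 3^{8} ≡ 0 (mod 3)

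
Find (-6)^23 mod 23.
Using Fermat: (-6)^{22} ≡ 1 mod 23. 23 ≡ 1 mod 22. So (-6)^{23} ≡ (-6)^{1} ≡ 17 mod 23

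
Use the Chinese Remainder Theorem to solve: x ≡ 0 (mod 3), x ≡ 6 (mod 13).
M = 3 × 13 = 39. M₁ = 13, y₁ ≡ 1 (mod 3). M₂ = 3, y₂ ≡ 9 (mod 13). x = 0×13×1 + 6×3×9 ≡ 6 (mod 39)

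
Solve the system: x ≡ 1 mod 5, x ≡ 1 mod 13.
M = 5 × 13 = 65. M₁ = 13, y₁ ≡ 2 mod 5. M₂ = 5, y₂ ≡ 8 mod 13. x = 1×13×2 + 1×5×8 ≡ 1 mod 65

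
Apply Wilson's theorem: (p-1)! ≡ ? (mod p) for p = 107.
By Wilson's theorem, (106)! ≡ -1 ≡ 106 (mod 107)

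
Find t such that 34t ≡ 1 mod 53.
Since 53 is prime, by Fermat 34^(-1) ≡ 34^{51} ≡ 39 mod 53. Verify: 34 × 39 = 1326 ≡ 1 mod 53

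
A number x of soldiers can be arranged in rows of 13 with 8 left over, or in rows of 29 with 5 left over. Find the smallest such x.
M = 13 × 29 = 377. M₁ = 29, y₁ ≡ 9 (mod 13). M₂ = 13, y₂ ≡ 9 (mod 29). x = 8×29×9 + 5×13×9 ≡ 34 (mod 377)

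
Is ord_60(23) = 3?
Powers of 23 mod 60: 23^1≡23, 23^2≡49, 23^3≡47, 23^4≡1. 23^3≡47≢1, so ord ≠ 3. No, the actual order is 4.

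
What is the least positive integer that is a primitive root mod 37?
g = 2. For each prime q|36: 2^{18}≡36, 2^{12}≡26, none ≡ 1, so ord_37(2) = 36 and 2 is a primitive root.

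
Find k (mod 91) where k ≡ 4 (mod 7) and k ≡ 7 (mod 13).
M = 7 × 13 = 91. M₁ = 13, y₁ ≡ 6 (mod 7). M₂ = 7, y₂ ≡ 2 (mod 13). k = 4×13×6 + 7×7×2 ≡ 46 (mod 91)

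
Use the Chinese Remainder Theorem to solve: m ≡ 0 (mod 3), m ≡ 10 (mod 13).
M = 3 × 13 = 39. M₁ = 13, y₁ ≡ 1 (mod 3). M₂ = 3, y₂ ≡ 9 (mod 13). m = 0×13×1 + 10×3×9 ≡ 36 (mod 39)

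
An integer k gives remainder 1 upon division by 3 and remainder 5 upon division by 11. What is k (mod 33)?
M = 3 × 11 = 33. M₁ = 11, y₁ ≡ 2 (mod 3). M₂ = 3, y₂ ≡ 4 (mod 11). k = 1×11×2 + 5×3×4 ≡ 16 (mod 33)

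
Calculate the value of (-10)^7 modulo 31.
By repeated squaring mod 31: (-10)^{1}≡21, (-10)^{2}≡7, (-10)^{4}≡18. Then (-10)^{7} = (-10)^{4+2+1} ≡ 18 × 7 × 21 ≡ 11 mod 31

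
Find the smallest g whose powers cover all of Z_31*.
g = 3. For each prime q|30: 3^{15}≡30, 3^{10}≡25, 3^{6}≡16, none ≡ 1, so ord_31(3) = 30 and 3 is a primitive root.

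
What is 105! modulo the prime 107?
(106)! = (105)! × (106) ≡ -1 (mod 107). So (105)! ≡ -1 × (106)^(-1) ≡ (-1)×(-1) = 1 (mod 107)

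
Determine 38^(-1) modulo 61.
Since 61 is prime, by Fermat 38^(-1) ≡ 38^{59} ≡ 53 mod 61. Verify: 38 × 53 = 2014 ≡ 1 mod 61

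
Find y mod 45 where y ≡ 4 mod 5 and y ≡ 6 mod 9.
M = 5 × 9 = 45. M₁ = 9, y₁ ≡ 4 mod 5. M₂ = 5, y₂ ≡ 2 mod 9. y = 4×9×4 + 6×5×2 ≡ 24 mod 45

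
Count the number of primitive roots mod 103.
A prime p has φ(p-1) primitive roots; here φ(102) = 32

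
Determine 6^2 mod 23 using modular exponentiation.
6^{2} = 36 ≡ 13 mod 23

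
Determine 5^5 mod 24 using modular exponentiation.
By repeated squaring mod 24: 5^{1}≡5, 5^{2}≡1, 5^{4}≡1. Then 5^{5} = 5^{4+1} ≡ 1 × 5 ≡ 5 mod 24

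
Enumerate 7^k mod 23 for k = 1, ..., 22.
7^1, 7^2, ..., 7^{22} mod 23: [7, 3, 21, 9, 17, 4, 5, 12, 15, 13, 22, 16, 20, 2, 14, 6, 19, 18, 11, 8, 10, 1]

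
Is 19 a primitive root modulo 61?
19^{30} ≡ 1 (mod 61) and 30 < 60, so ord_61(19) = 30 ≠ 60 and 19 is not a primitive root.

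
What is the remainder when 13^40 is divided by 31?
Using Fermat: 13^{30} ≡ 1 mod 31. 40 ≡ 10 mod 30. So 13^{40} ≡ 13^{10} ≡ 5 mod 31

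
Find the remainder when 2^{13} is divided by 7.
By Fermat: 2^{6} ≡ 1 (mod 7). 13 = 2×6 + 1. So 2^{13} ≡ 2^{1} ≡ 2 (mod 7)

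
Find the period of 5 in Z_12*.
Powers of 5 mod 12: 5^1≡5, 5^2≡1. ord_12(5) = 2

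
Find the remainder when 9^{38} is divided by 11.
By Fermat: 9^{10} ≡ 1 (mod 11). 38 = 3×10 + 8. So 9^{38} ≡ 9^{8} ≡ 3 (mod 11)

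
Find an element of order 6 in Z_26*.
17 has order 6 mod 26 since 17^{6} ≡ 1 (mod 26) and no smaller power works.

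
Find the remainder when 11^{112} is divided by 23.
By Fermat: 11^{22} ≡ 1 mod 23. 112 = 5×22 + 2. So 11^{112} ≡ 11^{2} ≡ 6 mod 23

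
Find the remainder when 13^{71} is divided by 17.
By Fermat: 13^{16} ≡ 1 (mod 17). 71 = 4×16 + 7. So 13^{71} ≡ 13^{7} ≡ 4 (mod 17)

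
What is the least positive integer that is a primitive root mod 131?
g = 2. Powers: [2, 4, 8, 16, 32, 64, 128, ...] generates all 130 non-zero residues.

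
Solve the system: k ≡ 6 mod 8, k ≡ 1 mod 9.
M = 8 × 9 = 72. M₁ = 9, y₁ ≡ 1 mod 8. M₂ = 8, y₂ ≡ 8 mod 9. k = 6×9×1 + 1×8×8 ≡ 46 mod 72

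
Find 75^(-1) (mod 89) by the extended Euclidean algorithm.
Extended GCD: 75(19) + 89(-16) = 1. So 75^(-1) ≡ 19 (mod 89). Verify: 75 × 19 = 1425 ≡ 1 (mod 89)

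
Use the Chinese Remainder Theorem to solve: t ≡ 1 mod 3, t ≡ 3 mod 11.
M = 3 × 11 = 33. M₁ = 11, y₁ ≡ 2 mod 3. M₂ = 3, y₂ ≡ 4 mod 11. t = 1×11×2 + 3×3×4 ≡ 25 mod 33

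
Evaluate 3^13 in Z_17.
By repeated squaring mod 17: 3^{1}≡3, 3^{2}≡9, 3^{4}≡13, 3^{8}≡16. Then 3^{13} = 3^{8+4+1} ≡ 16 × 13 × 3 ≡ 12 mod 17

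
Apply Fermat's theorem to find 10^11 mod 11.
By Fermat: 10^{10} ≡ 1 mod 11. So 10^{11} = 10^{10} · 10^{1} ≡ 10^{1} ≡ 10 mod 11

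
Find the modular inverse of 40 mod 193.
Since 193 is prime, by Fermat 40^(-1) ≡ 40^{191} ≡ 111 mod 193. Verify: 40 × 111 = 4440 ≡ 1 mod 193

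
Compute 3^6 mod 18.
By repeated squaring mod 18: 3^{1}≡3, 3^{2}≡9, 3^{4}≡9. Then 3^{6} = 3^{4+2} ≡ 9 × 9 ≡ 9 mod 18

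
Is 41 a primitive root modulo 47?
ord_47(41) divides 46. For each prime q|46: 41^{23}≡46, 41^{2}≡36, none ≡ 1. So 41 has order 46 and is a primitive root mod 47.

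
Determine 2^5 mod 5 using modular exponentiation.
Using Fermat: 2^{4} ≡ 1 mod 5. 5 ≡ 1 mod 4. So 2^{5} ≡ 2^{1} ≡ 2 mod 5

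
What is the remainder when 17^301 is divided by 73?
Using Fermat: 17^{72} ≡ 1 (mod 73). 301 ≡ 13 (mod 72). So 17^{301} ≡ 17^{13} ≡ 56 (mod 73)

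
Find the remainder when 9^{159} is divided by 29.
By Fermat: 9^{28} ≡ 1 (mod 29). 159 = 5×28 + 19. So 9^{159} ≡ 9^{19} ≡ 5 (mod 29)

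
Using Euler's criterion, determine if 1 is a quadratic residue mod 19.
By Euler's criterion: 1^{9} ≡ 1 (mod 19). Since this equals 1, 1 is a QR.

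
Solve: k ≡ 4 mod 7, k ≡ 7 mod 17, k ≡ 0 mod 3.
M = 7 × 17 × 3 = 357. M₁ = 51, y₁ ≡ 4 mod 7. M₂ = 21, y₂ ≡ 13 mod 17. M₃ = 119, y₃ ≡ 2 mod 3. k = 4×51×4 + 7×21×13 + 0×119×2 ≡ 228 mod 357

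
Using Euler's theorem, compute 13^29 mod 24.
By Euler: 13^{8} ≡ 1 mod 24 since gcd(13, 24) = 1. 29 = 3×8 + 5. So 13^{29} ≡ 13^{5} ≡ 13 mod 24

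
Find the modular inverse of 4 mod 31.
Since 31 is prime, by Fermat 4^(-1) ≡ 4^{29} ≡ 8 mod 31. Verify: 4 × 8 = 32 ≡ 1 mod 31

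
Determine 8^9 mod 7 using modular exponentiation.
Using Fermat: 8^{6} ≡ 1 mod 7. 9 ≡ 3 mod 6. So 8^{9} ≡ 8^{3} ≡ 1 mod 7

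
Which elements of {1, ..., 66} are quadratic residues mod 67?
Squares in Z_67*: {1, 4, 6, 9, 10, 14, 15, 16, 17, 19, 21, 22, 23, 24, 25, 26, 29, 33, 35, 36, 37, 39, 40, 47, 49, 54, 55, 56, 59, 60, 62, 64, 65}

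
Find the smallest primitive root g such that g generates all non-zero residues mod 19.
g = 2. For each prime q|18: 2^{9}≡18, 2^{6}≡7, none ≡ 1, so ord_19(2) = 18 and 2 is a primitive root.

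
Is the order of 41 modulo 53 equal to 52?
Powers of 41 mod 53: 41^1≡41, 41^2≡38, 41^3≡21, 41^4≡13, 41^5≡3, 41^6≡17, 41^7≡8, 41^8≡10, 41^9≡39, 41^10≡9, 41^11≡51, 41^12≡24, 41^13≡30, 41^14≡11, 41^15≡27, 41^16≡47, 41^17≡19, 41^18≡37, 41^19≡33, 41^20≡28, 41^21≡35, 41^22≡4, 41^23≡5, 41^24≡46, 41^25≡31, 41^26≡52, 41^27≡12, 41^28≡15, 41^29≡32, 41^30≡40, 41^31≡50, 41^32≡36, 41^33≡45, 41^34≡43, 41^35≡14, 41^36≡44, 41^37≡2, 41^38≡29, 41^39≡23, 41^40≡42, 41^41≡26, 41^42≡6, 41^43≡34, 41^44≡16, 41^45≡20, 41^46≡25, 41^47≡18, 41^48≡49, 41^49≡48, 41^50≡7, 41^51≡22, 41^52≡1. First k with 41^k≡1 is k=52. Yes, ord_53(41) = 52.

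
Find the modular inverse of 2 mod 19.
Since 19 is prime, by Fermat 2^(-1) ≡ 2^{17} ≡ 10 mod 19. Verify: 2 × 10 = 20 ≡ 1 mod 19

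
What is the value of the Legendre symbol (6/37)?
(6/37) = 6^{18} mod 37 = -1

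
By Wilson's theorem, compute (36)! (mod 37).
By Wilson's theorem, (36)! ≡ -1 ≡ 36 (mod 37)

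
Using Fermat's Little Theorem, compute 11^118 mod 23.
By Fermat: 11^{22} ≡ 1 mod 23. 118 = 5×22 + 8. So 11^{118} ≡ 11^{8} ≡ 8 mod 23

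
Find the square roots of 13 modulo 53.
The square roots of 13 mod 53 are 15 and 38. Verify: 15² = 225 ≡ 13 (mod 53)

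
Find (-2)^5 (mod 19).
By repeated squaring (mod 19): (-2)^{1}≡17, (-2)^{2}≡4, (-2)^{4}≡16. Then (-2)^{5} = (-2)^{4+1} ≡ 16 × 17 ≡ 6 (mod 19)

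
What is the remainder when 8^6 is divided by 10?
By repeated squaring (mod 10): 8^{1}≡8, 8^{2}≡4, 8^{4}≡6. Then 8^{6} = 8^{4+2} ≡ 6 × 4 ≡ 4 (mod 10)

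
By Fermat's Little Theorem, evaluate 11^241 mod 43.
By Fermat: 11^{42} ≡ 1 (mod 43). 241 ≡ 31 (mod 42). So 11^{241} ≡ 11^{31} ≡ 41 (mod 43)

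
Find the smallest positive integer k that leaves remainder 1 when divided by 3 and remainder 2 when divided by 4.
M = 3 × 4 = 12. M₁ = 4, y₁ ≡ 1 mod 3. M₂ = 3, y₂ ≡ 3 mod 4. k = 1×4×1 + 2×3×3 ≡ 10 mod 12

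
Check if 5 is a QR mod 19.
By Euler's criterion: 5^{9} ≡ 1 (mod 19). Since this equals 1, 5 is a QR.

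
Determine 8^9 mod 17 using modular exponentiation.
By repeated squaring mod 17: 8^{1}≡8, 8^{2}≡13, 8^{4}≡16, 8^{8}≡1. Then 8^{9} = 8^{8+1} ≡ 1 × 8 ≡ 8 mod 17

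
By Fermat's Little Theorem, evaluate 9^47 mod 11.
By Fermat: 9^{10} ≡ 1 (mod 11). 47 = 4×10 + 7. So 9^{47} ≡ 9^{7} ≡ 4 (mod 11)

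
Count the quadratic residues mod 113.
For prime 113, there are (p-1)/2 = (113-1)/2 = 56 quadratic residues (excluding 0).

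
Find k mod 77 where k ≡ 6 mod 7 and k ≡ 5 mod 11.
M = 7 × 11 = 77. M₁ = 11, y₁ ≡ 2 mod 7. M₂ = 7, y₂ ≡ 8 mod 11. k = 6×11×2 + 5×7×8 ≡ 27 mod 77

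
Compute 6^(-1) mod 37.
Since 37 is prime, by Fermat 6^(-1) ≡ 6^{35} ≡ 31 mod 37. Verify: 6 × 31 = 186 ≡ 1 mod 37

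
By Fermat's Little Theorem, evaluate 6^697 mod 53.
By Fermat: 6^{52} ≡ 1 (mod 53). 697 ≡ 21 (mod 52). So 6^{697} ≡ 6^{21} ≡ 7 (mod 53)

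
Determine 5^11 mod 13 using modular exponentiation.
By repeated squaring mod 13: 5^{1}≡5, 5^{2}≡12, 5^{4}≡1, 5^{8}≡1. Then 5^{11} = 5^{8+2+1} ≡ 1 × 12 × 5 ≡ 8 mod 13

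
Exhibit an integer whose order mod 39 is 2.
14 has order 2 mod 39 since 14^{2} ≡ 1 mod 39 and no smaller power works.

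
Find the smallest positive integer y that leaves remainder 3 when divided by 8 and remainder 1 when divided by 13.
M = 8 × 13 = 104. M₁ = 13, y₁ ≡ 5 mod 8. M₂ = 8, y₂ ≡ 5 mod 13. y = 3×13×5 + 1×8×5 ≡ 27 mod 104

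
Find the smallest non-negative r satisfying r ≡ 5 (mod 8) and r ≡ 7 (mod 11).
M = 8 × 11 = 88. M₁ = 11, y₁ ≡ 3 (mod 8). M₂ = 8, y₂ ≡ 7 (mod 11). r = 5×11×3 + 7×8×7 ≡ 29 (mod 88)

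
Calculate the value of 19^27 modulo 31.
By repeated squaring (mod 31): 19^{1}≡19, 19^{2}≡20, 19^{4}≡28, 19^{8}≡9, 19^{16}≡19. Then 19^{27} = 19^{16+8+2+1} ≡ 19 × 9 × 20 × 19 ≡ 4 (mod 31)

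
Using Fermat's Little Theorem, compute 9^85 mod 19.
By Fermat: 9^{18} ≡ 1 (mod 19). 85 = 4×18 + 13. So 9^{85} ≡ 9^{13} ≡ 6 (mod 19)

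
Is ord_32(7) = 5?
Powers of 7 mod 32: 7^1≡7, 7^2≡17, 7^3≡23, 7^4≡1. Already 7^4≡1, so the order is 4 < 5. No, the actual order is 4.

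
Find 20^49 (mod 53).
By repeated squaring (mod 53): 20^{1}≡20, 20^{2}≡29, 20^{4}≡46, 20^{8}≡49, 20^{16}≡16, 20^{32}≡44. Then 20^{49} = 20^{32+16+1} ≡ 44 × 16 × 20 ≡ 35 (mod 53)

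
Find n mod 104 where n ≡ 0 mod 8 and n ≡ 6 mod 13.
M = 8 × 13 = 104. M₁ = 13, y₁ ≡ 5 mod 8. M₂ = 8, y₂ ≡ 5 mod 13. n = 0×13×5 + 6×8×5 ≡ 32 mod 104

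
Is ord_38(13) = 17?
Powers of 13 mod 38: 13^1≡13, 13^2≡17, 13^3≡31, 13^4≡23, 13^5≡33, 13^6≡11, 13^7≡29, 13^8≡35, 13^9≡37, 13^10≡25, 13^11≡21, 13^12≡7, 13^13≡15, 13^14≡5, 13^15≡27, 13^16≡9, 13^17≡3, 13^18≡1. 13^17≡3≢1, so ord ≠ 17. No, the actual order is 18.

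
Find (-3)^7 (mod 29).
By repeated squaring (mod 29): (-3)^{1}≡26, (-3)^{2}≡9, (-3)^{4}≡23. Then (-3)^{7} = (-3)^{4+2+1} ≡ 23 × 9 × 26 ≡ 17 (mod 29)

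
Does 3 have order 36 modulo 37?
3^{18} ≡ 1 (mod 37) and 18 < 36, so ord_37(3) = 18 ≠ 36 and 3 is not a primitive root.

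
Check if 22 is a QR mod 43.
By Euler's criterion: 22^{21} ≡ 42 mod 43. Since this equals -1 (≡ 42), 22 is not a QR.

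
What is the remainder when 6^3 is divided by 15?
6^{3} = 216 ≡ 6 mod 15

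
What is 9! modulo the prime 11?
(10)! = (9)! × (10) ≡ -1 mod 11. So (9)! ≡ -1 × (10)^(-1) ≡ (-1)×(-1) = 1 mod 11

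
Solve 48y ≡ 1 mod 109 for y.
Since 109 is prime, by Fermat 48^(-1) ≡ 48^{107} ≡ 25 mod 109. Verify: 48 × 25 = 1200 ≡ 1 mod 109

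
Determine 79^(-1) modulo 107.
Since 107 is prime, by Fermat 79^(-1) ≡ 79^{105} ≡ 42 mod 107. Verify: 79 × 42 = 3318 ≡ 1 mod 107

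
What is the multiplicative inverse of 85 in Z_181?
Since 181 is prime, by Fermat 85^(-1) ≡ 85^{179} ≡ 115 mod 181. Verify: 85 × 115 = 9775 ≡ 1 mod 181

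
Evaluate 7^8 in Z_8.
By repeated squaring mod 8: 7^{1}≡7, 7^{2}≡1, 7^{4}≡1, 7^{8}≡1. So 7^{8} ≡ 1 mod 8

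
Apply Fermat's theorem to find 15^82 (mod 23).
By Fermat: 15^{22} ≡ 1 (mod 23). 82 = 3×22 + 16. So 15^{82} ≡ 15^{16} ≡ 16 (mod 23)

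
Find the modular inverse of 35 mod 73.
Since 73 is prime, by Fermat 35^(-1) ≡ 35^{71} ≡ 48 (mod 73). Verify: 35 × 48 = 1680 ≡ 1 (mod 73)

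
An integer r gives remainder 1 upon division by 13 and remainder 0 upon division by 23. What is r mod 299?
M = 13 × 23 = 299. M₁ = 23, y₁ ≡ 4 mod 13. M₂ = 13, y₂ ≡ 16 mod 23. r = 1×23×4 + 0×13×16 ≡ 92 mod 299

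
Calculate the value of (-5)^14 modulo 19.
By repeated squaring mod 19: (-5)^{1}≡14, (-5)^{2}≡6, (-5)^{4}≡17, (-5)^{8}≡4. Then (-5)^{14} = (-5)^{8+4+2} ≡ 4 × 17 × 6 ≡ 9 mod 19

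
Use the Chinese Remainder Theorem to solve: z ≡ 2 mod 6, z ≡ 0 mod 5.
M = 6 × 5 = 30. M₁ = 5, y₁ ≡ 5 mod 6. M₂ = 6, y₂ ≡ 1 mod 5. z = 2×5×5 + 0×6×1 ≡ 20 mod 30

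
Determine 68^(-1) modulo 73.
Since 73 is prime, by Fermat 68^(-1) ≡ 68^{71} ≡ 29 (mod 73). Verify: 68 × 29 = 1972 ≡ 1 (mod 73)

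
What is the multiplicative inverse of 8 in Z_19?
Since 19 is prime, by Fermat 8^(-1) ≡ 8^{17} ≡ 12 (mod 19). Verify: 8 × 12 = 96 ≡ 1 (mod 19)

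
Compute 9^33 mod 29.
Using Fermat: 9^{28} ≡ 1 (mod 29). 33 ≡ 5 (mod 28). So 9^{33} ≡ 9^{5} ≡ 5 (mod 29)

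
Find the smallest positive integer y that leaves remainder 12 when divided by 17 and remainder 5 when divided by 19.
M = 17 × 19 = 323. M₁ = 19, y₁ ≡ 9 mod 17. M₂ = 17, y₂ ≡ 9 mod 19. y = 12×19×9 + 5×17×9 ≡ 233 mod 323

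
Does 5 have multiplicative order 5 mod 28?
Powers of 5 mod 28: 5^1≡5, 5^2≡25, 5^3≡13, 5^4≡9, 5^5≡17, 5^6≡1. 5^5≡17≢1, so ord ≠ 5. No, the actual order is 6.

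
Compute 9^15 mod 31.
By repeated squaring mod 31: 9^{1}≡9, 9^{2}≡19, 9^{4}≡20, 9^{8}≡28. Then 9^{15} = 9^{8+4+2+1} ≡ 28 × 20 × 19 × 9 ≡ 1 mod 31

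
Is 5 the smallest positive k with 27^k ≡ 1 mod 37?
Powers of 27 mod 37: 27^1≡27, 27^2≡26, 27^3≡36, 27^4≡10, 27^5≡11, 27^6≡1. 27^5≡11≢1, so ord ≠ 5. No, the actual order is 6.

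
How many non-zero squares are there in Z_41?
Exactly half the non-zero residues mod a prime are QRs: (41-1)/2 = 20.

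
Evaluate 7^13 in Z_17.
By repeated squaring mod 17: 7^{1}≡7, 7^{2}≡15, 7^{4}≡4, 7^{8}≡16. Then 7^{13} = 7^{8+4+1} ≡ 16 × 4 × 7 ≡ 6 mod 17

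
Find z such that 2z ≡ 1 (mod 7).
Since 7 is prime, by Fermat 2^(-1) ≡ 2^{5} ≡ 4 (mod 7). Verify: 2 × 4 = 8 ≡ 1 (mod 7)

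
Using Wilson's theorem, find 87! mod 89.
(88)! = (87)! × (88) ≡ -1 mod 89. So (87)! ≡ -1 × (88)^(-1) ≡ (-1)×(-1) = 1 mod 89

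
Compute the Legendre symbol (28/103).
(28/103) = 28^{51} mod 103 = 1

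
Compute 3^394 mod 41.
Using Fermat: 3^{40} ≡ 1 mod 41. 394 ≡ 34 mod 40. So 3^{394} ≡ 3^{34} ≡ 9 mod 41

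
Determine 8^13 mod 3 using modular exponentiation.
Using Fermat: 8^{2} ≡ 1 (mod 3). 13 ≡ 1 (mod 2). So 8^{13} ≡ 8^{1} ≡ 2 (mod 3)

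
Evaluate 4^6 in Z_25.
By repeated squaring (mod 25): 4^{1}≡4, 4^{2}≡16, 4^{4}≡6. Then 4^{6} = 4^{4+2} ≡ 6 × 16 ≡ 21 (mod 25)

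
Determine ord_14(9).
Powers of 9 mod 14: 9^1≡9, 9^2≡11, 9^3≡1. So the order of 9 is 3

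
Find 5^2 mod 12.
5^{2} = 25 ≡ 1 mod 12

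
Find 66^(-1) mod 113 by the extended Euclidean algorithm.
Extended GCD: 66(12) + 113(-7) = 1. So 66^(-1) ≡ 12 mod 113. Verify: 66 × 12 = 792 ≡ 1 mod 113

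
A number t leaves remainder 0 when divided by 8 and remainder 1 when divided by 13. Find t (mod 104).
M = 8 × 13 = 104. M₁ = 13, y₁ ≡ 5 (mod 8). M₂ = 8, y₂ ≡ 5 (mod 13). t = 0×13×5 + 1×8×5 ≡ 40 (mod 104)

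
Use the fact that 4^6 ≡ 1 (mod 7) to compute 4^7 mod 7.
By Fermat: 4^{6} ≡ 1 (mod 7). So 4^{7} = 4^{6} · 4^{1} ≡ 4^{1} ≡ 4 (mod 7)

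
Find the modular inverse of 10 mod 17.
Since 17 is prime, by Fermat 10^(-1) ≡ 10^{15} ≡ 12 mod 17. Verify: 10 × 12 = 120 ≡ 1 mod 17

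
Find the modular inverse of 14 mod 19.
Since 19 is prime, by Fermat 14^(-1) ≡ 14^{17} ≡ 15 (mod 19). Verify: 14 × 15 = 210 ≡ 1 (mod 19)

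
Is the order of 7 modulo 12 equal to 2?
Powers of 7 mod 12: 7^1≡7, 7^2≡1. First k with 7^k≡1 is k=2. Yes, ord_12(7) = 2.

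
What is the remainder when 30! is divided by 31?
By Wilson's theorem, (30)! ≡ -1 ≡ 30 (mod 31)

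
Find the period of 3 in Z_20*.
Powers of 3 mod 20: 3^1≡3, 3^2≡9, 3^3≡7, 3^4≡1. So the order of 3 is 4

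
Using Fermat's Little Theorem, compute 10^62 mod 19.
By Fermat: 10^{18} ≡ 1 mod 19. 62 = 3×18 + 8. So 10^{62} ≡ 10^{8} ≡ 17 mod 19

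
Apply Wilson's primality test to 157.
(156)! mod 157 = 156. Since 156 ≡ -1 (mod 157), 157 is prime.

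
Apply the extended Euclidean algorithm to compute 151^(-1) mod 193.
Extended GCD: 151(-23) + 193(18) = 1. So 151^(-1) ≡ -23 ≡ 170 mod 193. Verify: 151 × 170 = 25670 ≡ 1 mod 193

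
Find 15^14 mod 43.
By repeated squaring mod 43: 15^{1}≡15, 15^{2}≡10, 15^{4}≡14, 15^{8}≡24. Then 15^{14} = 15^{8+4+2} ≡ 24 × 14 × 10 ≡ 6 mod 43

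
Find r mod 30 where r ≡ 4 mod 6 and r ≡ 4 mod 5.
M = 6 × 5 = 30. M₁ = 5, y₁ ≡ 5 mod 6. M₂ = 6, y₂ ≡ 1 mod 5. r = 4×5×5 + 4×6×1 ≡ 4 mod 30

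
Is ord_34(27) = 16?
Powers of 27 mod 34: 27^1≡27, 27^2≡15, 27^3≡31, 27^4≡21, 27^5≡23, 27^6≡9, 27^7≡5, 27^8≡33, 27^9≡7, 27^10≡19, 27^11≡3, 27^12≡13, 27^13≡11, 27^14≡25, 27^15≡29, 27^16≡1. First k with 27^k≡1 is k=16. Yes, ord_34(27) = 16.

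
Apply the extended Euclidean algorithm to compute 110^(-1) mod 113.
Extended GCD: 110(-38) + 113(37) = 1. So 110^(-1) ≡ -38 ≡ 75 (mod 113). Verify: 110 × 75 = 8250 ≡ 1 (mod 113)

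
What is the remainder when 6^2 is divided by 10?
6^{2} = 36 ≡ 6 (mod 10)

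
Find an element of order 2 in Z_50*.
49 has order 2 mod 50 since 49^{2} ≡ 1 (mod 50) and no smaller power works.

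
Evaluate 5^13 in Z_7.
Using Fermat: 5^{6} ≡ 1 mod 7. 13 ≡ 1 mod 6. So 5^{13} ≡ 5^{1} ≡ 5 mod 7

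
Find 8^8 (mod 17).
By repeated squaring (mod 17): 8^{1}≡8, 8^{2}≡13, 8^{4}≡16, 8^{8}≡1. So 8^{8} ≡ 1 (mod 17)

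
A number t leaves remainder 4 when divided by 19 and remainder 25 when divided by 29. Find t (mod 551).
M = 19 × 29 = 551. M₁ = 29, y₁ ≡ 2 (mod 19). M₂ = 19, y₂ ≡ 26 (mod 29). t = 4×29×2 + 25×19×26 ≡ 460 (mod 551)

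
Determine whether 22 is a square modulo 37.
By Euler's criterion: 22^{18} ≡ 36 mod 37. Since this equals -1 (≡ 36), 22 is not a QR.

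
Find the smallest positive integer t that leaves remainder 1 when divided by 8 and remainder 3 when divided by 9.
M = 8 × 9 = 72. M₁ = 9, y₁ ≡ 1 mod 8. M₂ = 8, y₂ ≡ 8 mod 9. t = 1×9×1 + 3×8×8 ≡ 57 mod 72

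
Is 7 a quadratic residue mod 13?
By Euler's criterion: 7^{6} ≡ 12 (mod 13). Since this equals -1 (≡ 12), 7 is not a QR.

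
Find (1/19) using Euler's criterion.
(1/19) = 1^{9} mod 19 = 1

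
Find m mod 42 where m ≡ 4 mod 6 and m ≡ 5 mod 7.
M = 6 × 7 = 42. M₁ = 7, y₁ ≡ 1 mod 6. M₂ = 6, y₂ ≡ 6 mod 7. m = 4×7×1 + 5×6×6 ≡ 40 mod 42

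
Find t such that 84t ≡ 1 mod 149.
Since 149 is prime, by Fermat 84^(-1) ≡ 84^{147} ≡ 55 mod 149. Verify: 84 × 55 = 4620 ≡ 1 mod 149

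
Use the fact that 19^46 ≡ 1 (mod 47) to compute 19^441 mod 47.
By Fermat: 19^{46} ≡ 1 (mod 47). 441 ≡ 27 (mod 46). So 19^{441} ≡ 19^{27} ≡ 10 (mod 47)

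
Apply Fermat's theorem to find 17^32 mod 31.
By Fermat: 17^{30} ≡ 1 mod 31. So 17^{32} = 17^{30} · 17^{2} ≡ 17^{2} ≡ 10 mod 31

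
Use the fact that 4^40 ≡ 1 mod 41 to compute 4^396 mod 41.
By Fermat: 4^{40} ≡ 1 mod 41. 396 ≡ 36 mod 40. So 4^{396} ≡ 4^{36} ≡ 37 mod 41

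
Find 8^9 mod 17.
By repeated squaring mod 17: 8^{1}≡8, 8^{2}≡13, 8^{4}≡16, 8^{8}≡1. Then 8^{9} = 8^{8+1} ≡ 1 × 8 ≡ 8 mod 17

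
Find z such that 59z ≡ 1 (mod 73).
Since 73 is prime, by Fermat 59^(-1) ≡ 59^{71} ≡ 26 (mod 73). Verify: 59 × 26 = 1534 ≡ 1 (mod 73)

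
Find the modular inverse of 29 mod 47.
Since 47 is prime, by Fermat 29^(-1) ≡ 29^{45} ≡ 13 mod 47. Verify: 29 × 13 = 377 ≡ 1 mod 47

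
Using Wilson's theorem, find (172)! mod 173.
By Wilson's theorem, (172)! ≡ -1 ≡ 172 mod 173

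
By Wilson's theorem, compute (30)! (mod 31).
By Wilson's theorem, (30)! ≡ -1 ≡ 30 (mod 31)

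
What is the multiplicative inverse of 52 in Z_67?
Since 67 is prime, by Fermat 52^(-1) ≡ 52^{65} ≡ 58 mod 67. Verify: 52 × 58 = 3016 ≡ 1 mod 67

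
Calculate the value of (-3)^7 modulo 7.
Using Fermat: (-3)^{6} ≡ 1 (mod 7). 7 ≡ 1 (mod 6). So (-3)^{7} ≡ (-3)^{1} ≡ 4 (mod 7)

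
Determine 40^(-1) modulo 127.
Since 127 is prime, by Fermat 40^(-1) ≡ 40^{125} ≡ 54 (mod 127). Verify: 40 × 54 = 2160 ≡ 1 (mod 127)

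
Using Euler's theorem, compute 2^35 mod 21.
By Euler: 2^{12} ≡ 1 (mod 21) since gcd(2, 21) = 1. 35 = 2×12 + 11. So 2^{35} ≡ 2^{11} ≡ 11 (mod 21)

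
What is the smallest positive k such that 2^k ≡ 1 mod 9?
Powers of 2 mod 9: 2^1≡2, 2^2≡4, 2^3≡8, 2^4≡7, 2^5≡5, 2^6≡1. So the order of 2 is 6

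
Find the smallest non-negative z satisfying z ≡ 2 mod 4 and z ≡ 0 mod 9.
M = 4 × 9 = 36. M₁ = 9, y₁ ≡ 1 mod 4. M₂ = 4, y₂ ≡ 7 mod 9. z = 2×9×1 + 0×4×7 ≡ 18 mod 36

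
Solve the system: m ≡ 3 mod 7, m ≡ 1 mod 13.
M = 7 × 13 = 91. M₁ = 13, y₁ ≡ 6 mod 7. M₂ = 7, y₂ ≡ 2 mod 13. m = 3×13×6 + 1×7×2 ≡ 66 mod 91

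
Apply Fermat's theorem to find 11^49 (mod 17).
By Fermat: 11^{16} ≡ 1 (mod 17). 49 = 3×16 + 1. So 11^{49} ≡ 11^{1} ≡ 11 (mod 17)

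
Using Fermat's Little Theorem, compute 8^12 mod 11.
By Fermat: 8^{10} ≡ 1 (mod 11). So 8^{12} = 8^{10} · 8^{2} ≡ 8^{2} ≡ 9 (mod 11)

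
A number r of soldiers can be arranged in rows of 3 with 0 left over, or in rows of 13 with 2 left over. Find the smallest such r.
M = 3 × 13 = 39. M₁ = 13, y₁ ≡ 1 (mod 3). M₂ = 3, y₂ ≡ 9 (mod 13). r = 0×13×1 + 2×3×9 ≡ 15 (mod 39)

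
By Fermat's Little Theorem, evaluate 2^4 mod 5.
By Fermat's Little Theorem, 2^{4} ≡ 1 mod 5 since 5 is prime and gcd(2, 5) = 1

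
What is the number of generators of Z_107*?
Number of primitive roots mod 107 = φ(p-1) = φ(106) = 52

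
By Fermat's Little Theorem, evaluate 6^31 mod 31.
By Fermat: 6^{30} ≡ 1 (mod 31). So 6^{31} = 6^{30} · 6^{1} ≡ 6^{1} ≡ 6 (mod 31)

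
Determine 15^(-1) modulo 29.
Since 29 is prime, by Fermat 15^(-1) ≡ 15^{27} ≡ 2 mod 29. Verify: 15 × 2 = 30 ≡ 1 mod 29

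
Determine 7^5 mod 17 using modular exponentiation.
By repeated squaring mod 17: 7^{1}≡7, 7^{2}≡15, 7^{4}≡4. Then 7^{5} = 7^{4+1} ≡ 4 × 7 ≡ 11 mod 17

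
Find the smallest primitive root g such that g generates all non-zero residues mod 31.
g = 3. Powers: [3, 9, 27, 19, 26, 16, 17, ...] generates all 30 non-zero residues.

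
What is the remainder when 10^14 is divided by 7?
Using Fermat: 10^{6} ≡ 1 (mod 7). 14 ≡ 2 (mod 6). So 10^{14} ≡ 10^{2} ≡ 2 (mod 7)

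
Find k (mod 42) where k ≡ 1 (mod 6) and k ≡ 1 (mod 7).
M = 6 × 7 = 42. M₁ = 7, y₁ ≡ 1 (mod 6). M₂ = 6, y₂ ≡ 6 (mod 7). k = 1×7×1 + 1×6×6 ≡ 1 (mod 42)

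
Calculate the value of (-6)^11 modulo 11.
Using Fermat: (-6)^{10} ≡ 1 (mod 11). 11 ≡ 1 (mod 10). So (-6)^{11} ≡ (-6)^{1} ≡ 5 (mod 11)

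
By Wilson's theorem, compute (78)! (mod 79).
By Wilson's theorem, (78)! ≡ -1 ≡ 78 (mod 79)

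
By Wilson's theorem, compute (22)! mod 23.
By Wilson's theorem, (22)! ≡ -1 ≡ 22 mod 23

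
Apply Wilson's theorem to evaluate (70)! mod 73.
(72)! = (70)! × (71) × (72) ≡ -1 mod 73. So (70)! ≡ -1 × [(72)(71)]^(-1) ≡ 36 mod 73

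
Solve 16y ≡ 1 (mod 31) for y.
Since 31 is prime, by Fermat 16^(-1) ≡ 16^{29} ≡ 2 (mod 31). Verify: 16 × 2 = 32 ≡ 1 (mod 31)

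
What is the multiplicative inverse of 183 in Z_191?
Since 191 is prime, by Fermat 183^(-1) ≡ 183^{189} ≡ 167 mod 191. Verify: 183 × 167 = 30561 ≡ 1 mod 191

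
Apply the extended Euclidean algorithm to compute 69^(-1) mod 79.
Extended GCD: 69(-8) + 79(7) = 1. So 69^(-1) ≡ -8 ≡ 71 mod 79. Verify: 69 × 71 = 4899 ≡ 1 mod 79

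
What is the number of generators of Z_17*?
Number of primitive roots mod 17 = φ(p-1) = φ(16) = 8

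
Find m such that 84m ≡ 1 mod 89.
Since 89 is prime, by Fermat 84^(-1) ≡ 84^{87} ≡ 71 mod 89. Verify: 84 × 71 = 5964 ≡ 1 mod 89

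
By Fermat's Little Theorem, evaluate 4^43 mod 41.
By Fermat: 4^{40} ≡ 1 (mod 41). So 4^{43} = 4^{40} · 4^{3} ≡ 4^{3} ≡ 23 (mod 41)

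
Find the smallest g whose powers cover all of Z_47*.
g = 5. Powers: [5, 25, 31, 14, 23, 21, ...] generates all 46 non-zero residues.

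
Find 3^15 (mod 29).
By repeated squaring (mod 29): 3^{1}≡3, 3^{2}≡9, 3^{4}≡23, 3^{8}≡7. Then 3^{15} = 3^{8+4+2+1} ≡ 7 × 23 × 9 × 3 ≡ 26 (mod 29)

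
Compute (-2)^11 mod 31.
By repeated squaring (mod 31): (-2)^{1}≡29, (-2)^{2}≡4, (-2)^{4}≡16, (-2)^{8}≡8. Then (-2)^{11} = (-2)^{8+2+1} ≡ 8 × 4 × 29 ≡ 29 (mod 31)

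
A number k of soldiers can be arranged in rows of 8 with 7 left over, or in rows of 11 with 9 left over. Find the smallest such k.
M = 8 × 11 = 88. M₁ = 11, y₁ ≡ 3 (mod 8). M₂ = 8, y₂ ≡ 7 (mod 11). k = 7×11×3 + 9×8×7 ≡ 31 (mod 88)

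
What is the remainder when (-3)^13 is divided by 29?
By repeated squaring mod 29: (-3)^{1}≡26, (-3)^{2}≡9, (-3)^{4}≡23, (-3)^{8}≡7. Then (-3)^{13} = (-3)^{8+4+1} ≡ 7 × 23 × 26 ≡ 10 mod 29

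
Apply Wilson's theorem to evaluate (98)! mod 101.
(100)! = (98)! × (99) × (100) ≡ -1 (mod 101). So (98)! ≡ -1 × [(100)(99)]^(-1) ≡ 50 (mod 101)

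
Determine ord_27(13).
Powers of 13 mod 27: 13^1≡13, 13^2≡7, 13^3≡10, 13^4≡22, 13^5≡16, 13^6≡19, 13^7≡4, 13^8≡25, 13^9≡1. ord_27(13) = 9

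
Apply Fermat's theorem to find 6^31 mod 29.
By Fermat: 6^{28} ≡ 1 mod 29. So 6^{31} = 6^{28} · 6^{3} ≡ 6^{3} ≡ 13 mod 29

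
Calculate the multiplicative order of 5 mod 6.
Powers of 5 mod 6: 5^1≡5, 5^2≡1. ord_6(5) = 2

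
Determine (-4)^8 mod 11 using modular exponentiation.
By repeated squaring (mod 11): (-4)^{1}≡7, (-4)^{2}≡5, (-4)^{4}≡3, (-4)^{8}≡9. So (-4)^{8} ≡ 9 (mod 11)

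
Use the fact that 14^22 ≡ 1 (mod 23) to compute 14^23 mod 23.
By Fermat: 14^{22} ≡ 1 (mod 23). So 14^{23} = 14^{22} · 14^{1} ≡ 14^{1} ≡ 14 (mod 23)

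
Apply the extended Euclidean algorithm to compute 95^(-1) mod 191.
Extended GCD: 95(-2) + 191(1) = 1. So 95^(-1) ≡ -2 ≡ 189 mod 191. Verify: 95 × 189 = 17955 ≡ 1 mod 191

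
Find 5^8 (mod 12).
By repeated squaring (mod 12): 5^{1}≡5, 5^{2}≡1, 5^{4}≡1, 5^{8}≡1. So 5^{8} ≡ 1 (mod 12)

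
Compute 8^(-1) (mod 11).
Since 11 is prime, by Fermat 8^(-1) ≡ 8^{9} ≡ 7 (mod 11). Verify: 8 × 7 = 56 ≡ 1 (mod 11)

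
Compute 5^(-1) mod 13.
Since 13 is prime, by Fermat 5^(-1) ≡ 5^{11} ≡ 8 mod 13. Verify: 5 × 8 = 40 ≡ 1 mod 13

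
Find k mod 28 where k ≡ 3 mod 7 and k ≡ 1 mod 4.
M = 7 × 4 = 28. M₁ = 4, y₁ ≡ 2 mod 7. M₂ = 7, y₂ ≡ 3 mod 4. k = 3×4×2 + 1×7×3 ≡ 17 mod 28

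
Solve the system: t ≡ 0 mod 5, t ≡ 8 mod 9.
M = 5 × 9 = 45. M₁ = 9, y₁ ≡ 4 mod 5. M₂ = 5, y₂ ≡ 2 mod 9. t = 0×9×4 + 8×5×2 ≡ 35 mod 45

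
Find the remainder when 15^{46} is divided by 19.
By Fermat: 15^{18} ≡ 1 (mod 19). 46 = 2×18 + 10. So 15^{46} ≡ 15^{10} ≡ 4 (mod 19)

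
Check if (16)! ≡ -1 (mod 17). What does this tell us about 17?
(16)! mod 17 = 16. Since this equals -1 (mod 17), Wilson confirms 17 is prime.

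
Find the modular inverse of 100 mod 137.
Since 137 is prime, by Fermat 100^(-1) ≡ 100^{135} ≡ 37 mod 137. Verify: 100 × 37 = 3700 ≡ 1 mod 137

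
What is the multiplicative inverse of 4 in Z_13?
Since 13 is prime, by Fermat 4^(-1) ≡ 4^{11} ≡ 10 mod 13. Verify: 4 × 10 = 40 ≡ 1 mod 13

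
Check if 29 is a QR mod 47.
By Euler's criterion: 29^{23} ≡ 46 mod 47. Since this equals -1 (≡ 46), 29 is not a QR.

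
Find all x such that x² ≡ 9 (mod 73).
The square roots of 9 mod 73 are 3 and 70. Verify: 3² = 9 ≡ 9 (mod 73)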